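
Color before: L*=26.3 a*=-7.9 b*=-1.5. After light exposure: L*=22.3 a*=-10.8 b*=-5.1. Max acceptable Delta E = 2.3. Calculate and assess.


Delta E = 6.11
Passes: No


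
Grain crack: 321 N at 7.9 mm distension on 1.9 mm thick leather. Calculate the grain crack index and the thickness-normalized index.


Crack index = 321 / 7.9 = 40.6 N/mm
Normalized = 40.6 / 1.9 = 21.4 N/mm per mm


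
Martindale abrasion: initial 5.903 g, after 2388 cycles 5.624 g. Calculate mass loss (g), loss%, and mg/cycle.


Loss = 5.903 - 5.624 = 0.279 g
Loss% = 0.279 / 5.903 x 100 = 4.73%
Rate = 0.279 / 2388 x 1000 = 0.117 mg/cycle


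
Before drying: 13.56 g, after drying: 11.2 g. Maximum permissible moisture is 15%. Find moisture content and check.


MC = (13.56 - 11.2) / 13.56 x 100 = 17.4%
Maximum: 15%
Acceptable: No


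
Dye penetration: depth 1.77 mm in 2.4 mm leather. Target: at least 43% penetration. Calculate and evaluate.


Penetration = 1.77 / 2.4 x 100 = 73.8%
Target: 43%
Meets target: Yes


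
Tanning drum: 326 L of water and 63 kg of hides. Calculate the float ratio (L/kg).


5.2

Float ratio = water / hide weight
Ratio = 326 / 63 = 5.2


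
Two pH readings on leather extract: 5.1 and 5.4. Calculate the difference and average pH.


Difference = |5.1 - 5.4| = 0.3
Average = (5.1 + 5.4) / 2 = 5.25


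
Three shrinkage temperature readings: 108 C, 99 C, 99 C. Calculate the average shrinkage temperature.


Average = (108 + 99 + 99) / 3
Average = 306 / 3 = 102.0 C


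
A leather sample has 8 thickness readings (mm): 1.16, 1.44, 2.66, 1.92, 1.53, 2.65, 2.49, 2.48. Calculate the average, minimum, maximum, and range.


Average = 2.04 mm
Min = 1.16 mm
Max = 2.66 mm
Range = 1.50 mm

Sum = 16.33
Average = 16.33 / 8 = 2.04 mm
Minimum = 1.16 mm
Maximum = 2.66 mm
Range = 2.66 - 1.16 = 1.50 mm


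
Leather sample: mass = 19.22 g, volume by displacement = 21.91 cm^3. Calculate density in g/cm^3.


Density = mass / volume
Density = 19.22 / 21.91 = 0.877 g/cm^3


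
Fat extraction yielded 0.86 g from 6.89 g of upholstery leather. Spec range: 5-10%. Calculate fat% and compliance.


Fat content = 12.5%
Compliant: No


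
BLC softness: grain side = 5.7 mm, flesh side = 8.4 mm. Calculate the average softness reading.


7.05 mm


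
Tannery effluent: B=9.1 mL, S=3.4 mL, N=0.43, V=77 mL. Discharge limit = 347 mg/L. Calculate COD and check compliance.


COD = (9.1 - 3.4) x 0.43 x 8000 / 77 = 254.6 mg/L
Limit: 347 mg/L
Compliant: Yes


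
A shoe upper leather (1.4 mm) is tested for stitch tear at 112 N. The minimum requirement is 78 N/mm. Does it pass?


STS = 80.0 N/mm
Passes: Yes

STS = 112 / 1.4 = 80.0 N/mm
Minimum required: 78 N/mm
Passes: Yes


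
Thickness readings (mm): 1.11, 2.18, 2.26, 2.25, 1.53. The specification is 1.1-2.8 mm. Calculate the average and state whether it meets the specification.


Average = 1.87 mm
Within specification: Yes

Sum = 9.33
Average = 9.33 / 5 = 1.87 mm
Specification range: 1.1 to 2.8 mm
Within spec: Yes


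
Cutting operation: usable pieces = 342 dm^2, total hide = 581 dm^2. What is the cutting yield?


58.9%


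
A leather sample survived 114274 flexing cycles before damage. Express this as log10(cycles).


5.06

log10(114274) = 5.06


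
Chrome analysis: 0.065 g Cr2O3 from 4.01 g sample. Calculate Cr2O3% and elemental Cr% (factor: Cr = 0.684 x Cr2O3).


Cr2O3 = 1.62%
Cr = 1.11%

Cr2O3% = 0.065 / 4.01 x 100 = 1.62%
Cr% = 1.62 x 0.684 = 1.11%


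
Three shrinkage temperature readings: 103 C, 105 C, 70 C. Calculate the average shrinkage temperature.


Average = (103 + 105 + 70) / 3
Average = 278 / 3 = 92.7 C


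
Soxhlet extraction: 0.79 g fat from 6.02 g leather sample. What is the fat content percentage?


Fat content = 0.79 / 6.02 x 100
Fat = 13.1%


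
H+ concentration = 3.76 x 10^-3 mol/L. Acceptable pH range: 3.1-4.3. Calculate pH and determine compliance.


pH = 2.42
Compliant: No

pH = -log10(3.76 x 10^-3) = 2.42
Range: 3.1 to 4.3
Compliant: No


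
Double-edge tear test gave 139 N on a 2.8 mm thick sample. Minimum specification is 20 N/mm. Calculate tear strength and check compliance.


Tear strength = 49.6 N/mm
Compliant: Yes

Tear strength = 139 / 2.8 = 49.6 N/mm
Required minimum = 20 N/mm
Compliant: Yes


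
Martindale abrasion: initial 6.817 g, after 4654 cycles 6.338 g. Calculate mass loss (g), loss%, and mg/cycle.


Mass loss = 0.479 g
Loss = 7.03%
Rate = 0.103 mg/cycle

Loss = 6.817 - 6.338 = 0.479 g
Loss% = 0.479 / 6.817 x 100 = 7.03%
Rate = 0.479 / 4654 x 1000 = 0.103 mg/cycle


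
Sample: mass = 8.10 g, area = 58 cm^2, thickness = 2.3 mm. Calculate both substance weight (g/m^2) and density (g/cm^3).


Substance weight = 1396.6 g/m^2
Density = 0.607 g/cm^3


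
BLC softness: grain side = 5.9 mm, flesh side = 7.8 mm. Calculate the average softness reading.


6.85 mm


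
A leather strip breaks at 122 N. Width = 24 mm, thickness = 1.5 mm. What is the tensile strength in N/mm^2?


Cross-sectional area = 24 x 1.5 = 36.0 mm^2
Tensile strength = 122 / 36.0 = 3.39 N/mm^2


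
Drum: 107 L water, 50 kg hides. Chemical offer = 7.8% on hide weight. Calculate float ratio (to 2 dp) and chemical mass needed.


Float ratio = 2.14
Chemical needed = 3.9 kg

Float ratio = 107 / 50 = 2.14
Chemical = 50 x 7.8 / 100 = 3.9 kg


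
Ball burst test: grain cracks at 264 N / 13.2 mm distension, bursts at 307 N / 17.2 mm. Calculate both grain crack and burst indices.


Crack index = 20.0 N/mm
Burst index = 17.8 N/mm

Crack index = 264 / 13.2 = 20.0 N/mm
Burst index = 307 / 17.2 = 17.8 N/mm


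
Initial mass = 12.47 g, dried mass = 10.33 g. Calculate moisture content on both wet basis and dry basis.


Moisture lost = 12.47 - 10.33 = 2.14 g
Wet basis MC = 2.14 / 12.47 x 100 = 17.2%
Dry basis MC = 2.14 / 10.33 x 100 = 20.7%


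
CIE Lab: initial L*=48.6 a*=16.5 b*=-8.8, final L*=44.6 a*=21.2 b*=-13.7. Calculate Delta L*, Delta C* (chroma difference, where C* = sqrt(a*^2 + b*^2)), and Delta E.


Delta L* = -4.0
Delta C* = 6.54
Delta E = 7.88

Delta L* = 44.6 - 48.6 = -4.0
C1* = sqrt((16.5)^2 + (-8.8)^2) = 18.700
C2* = sqrt((21.2)^2 + (-13.7)^2) = 25.241
Delta C* = 25.241 - 18.700 = 6.54
Delta E = sqrt((-4.0)^2 + (4.7)^2 + (-4.9)^2) = 7.88


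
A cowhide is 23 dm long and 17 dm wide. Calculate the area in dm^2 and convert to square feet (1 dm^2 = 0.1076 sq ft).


391 dm^2
42.07 sq ft

Area = 23 x 17 = 391 dm^2
Conversion: 391 x 0.1076 = 42.07 sq ft


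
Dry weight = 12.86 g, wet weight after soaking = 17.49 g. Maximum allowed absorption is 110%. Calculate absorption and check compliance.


Absorption = 36.0%
Compliant: Yes


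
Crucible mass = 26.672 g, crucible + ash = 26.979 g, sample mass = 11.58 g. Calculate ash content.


Ash mass = 0.307 g
Ash content = 2.65%

Ash mass = 26.979 - 26.672 = 0.307 g
Ash% = 0.307 / 11.58 x 100 = 2.65%


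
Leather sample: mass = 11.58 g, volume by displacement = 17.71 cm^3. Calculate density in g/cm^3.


Density = mass / volume
Density = 11.58 / 17.71 = 0.654 g/cm^3


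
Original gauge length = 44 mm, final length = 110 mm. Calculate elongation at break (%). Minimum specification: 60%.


Extension = 110 - 44 = 66 mm
Elongation = 66 / 44 x 100 = 150.0%
Minimum required: 60%
Meets specification: Yes


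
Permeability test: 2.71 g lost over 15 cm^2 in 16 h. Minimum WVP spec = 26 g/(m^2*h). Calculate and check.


WVP = 112.92 g/(m^2*h)
Meets specification: Yes


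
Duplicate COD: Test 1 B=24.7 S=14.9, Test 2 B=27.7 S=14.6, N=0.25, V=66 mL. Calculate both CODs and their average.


COD1 = 297.0 mg/L
COD2 = 397.0 mg/L
Average = 347.0 mg/L


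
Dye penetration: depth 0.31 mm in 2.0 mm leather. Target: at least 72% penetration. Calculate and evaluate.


Penetration = 15.5%
Meets target: No


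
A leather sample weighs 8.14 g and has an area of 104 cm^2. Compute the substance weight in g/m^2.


782.7 g/m^2


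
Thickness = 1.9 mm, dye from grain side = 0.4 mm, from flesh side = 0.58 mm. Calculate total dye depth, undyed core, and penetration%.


Total dyed = 0.98 mm
Undyed core = 0.92 mm
Penetration = 51.6%

Total dyed = 0.4 + 0.58 = 0.98 mm
Undyed core = 1.9 - 0.98 = 0.92 mm
Penetration = 0.98 / 1.9 x 100 = 51.6%


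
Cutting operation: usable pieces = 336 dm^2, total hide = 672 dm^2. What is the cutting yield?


Yield = usable / total x 100
Yield = 336 / 672 x 100 = 50.0%


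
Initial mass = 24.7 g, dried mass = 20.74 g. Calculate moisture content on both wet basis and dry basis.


Moisture lost = 24.7 - 20.74 = 3.96 g
Wet basis MC = 3.96 / 24.7 x 100 = 16.0%
Dry basis MC = 3.96 / 20.74 x 100 = 19.1%


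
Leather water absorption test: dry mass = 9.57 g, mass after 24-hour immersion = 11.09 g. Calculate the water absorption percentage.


15.9%

Water absorbed = 11.09 - 9.57 = 1.52 g
WA% = 1.52 / 9.57 x 100 = 15.9%


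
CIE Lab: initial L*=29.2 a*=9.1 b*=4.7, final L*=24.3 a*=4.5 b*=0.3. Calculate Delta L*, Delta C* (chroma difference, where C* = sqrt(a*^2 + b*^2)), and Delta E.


Delta L* = 24.3 - 29.2 = -4.9
C1* = sqrt((9.1)^2 + (4.7)^2) = 10.242
C2* = sqrt((4.5)^2 + (0.3)^2) = 4.510
Delta C* = 4.510 - 10.242 = -5.73
Delta E = sqrt((-4.9)^2 + (-4.6)^2 + (-4.4)^2) = 8.03


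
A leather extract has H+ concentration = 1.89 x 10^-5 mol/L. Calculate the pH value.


pH = 4.72


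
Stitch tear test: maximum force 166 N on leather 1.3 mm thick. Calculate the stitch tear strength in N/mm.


127.7 N/mm

Stitch tear strength = force / thickness
STS = 166 / 1.3 = 127.7 N/mm


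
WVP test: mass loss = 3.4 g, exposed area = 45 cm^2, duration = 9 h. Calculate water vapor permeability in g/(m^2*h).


83.95 g/(m^2*h)

WVP = mass_loss / (area x time) x 10000
WVP = 3.4 / (45 x 9) x 10000
WVP = 3.4 / 405 x 10000 = 83.95 g/(m^2*h)


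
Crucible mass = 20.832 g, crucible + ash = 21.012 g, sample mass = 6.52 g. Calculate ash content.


Ash mass = 21.012 - 20.832 = 0.180 g
Ash% = 0.180 / 6.52 x 100 = 2.76%


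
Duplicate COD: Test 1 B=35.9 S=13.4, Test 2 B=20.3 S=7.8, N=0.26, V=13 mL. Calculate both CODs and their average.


COD1 = (35.9 - 13.4) x 0.26 x 8000 / 13 = 3600.0 mg/L
COD2 = (20.3 - 7.8) x 0.26 x 8000 / 13 = 2000.0 mg/L
Average = (3600.0 + 2000.0) / 2 = 2800.0 mg/L


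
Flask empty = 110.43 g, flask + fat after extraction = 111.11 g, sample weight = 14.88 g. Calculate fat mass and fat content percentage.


Fat mass = 111.11 - 110.43 = 0.68 g
Fat% = 0.68 / 14.88 x 100 = 4.6%


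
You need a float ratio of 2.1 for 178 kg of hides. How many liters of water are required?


373.8 L

Water = hide weight x target ratio
Water = 178 x 2.1 = 373.8 L


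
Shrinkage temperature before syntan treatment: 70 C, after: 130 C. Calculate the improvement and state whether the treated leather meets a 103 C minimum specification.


Improvement = 130 - 70 = 60 C
Spec check: 130 C >= 103 C? Yes


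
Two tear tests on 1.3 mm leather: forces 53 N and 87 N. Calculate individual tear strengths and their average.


Tear 1 = 40.8 N/mm
Tear 2 = 66.9 N/mm
Average = 53.9 N/mm

Tear 1 = 53 / 1.3 = 40.8 N/mm
Tear 2 = 87 / 1.3 = 66.9 N/mm
Average = (40.8 + 66.9) / 2 = 53.9 N/mm


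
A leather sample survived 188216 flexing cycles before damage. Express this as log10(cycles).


log10(188216) = 5.27


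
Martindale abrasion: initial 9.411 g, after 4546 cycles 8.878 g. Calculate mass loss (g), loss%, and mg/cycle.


Mass loss = 0.533 g
Loss = 5.66%
Rate = 0.117 mg/cycle

Loss = 9.411 - 8.878 = 0.533 g
Loss% = 0.533 / 9.411 x 100 = 5.66%
Rate = 0.533 / 4546 x 1000 = 0.117 mg/cycle


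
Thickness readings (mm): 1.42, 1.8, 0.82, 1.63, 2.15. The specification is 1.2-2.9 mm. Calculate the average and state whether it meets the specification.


Sum = 7.82
Average = 7.82 / 5 = 1.56 mm
Specification range: 1.2 to 2.9 mm
Within spec: Yes


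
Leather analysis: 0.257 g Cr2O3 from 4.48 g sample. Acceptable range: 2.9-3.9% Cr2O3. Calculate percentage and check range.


Cr2O3% = 0.257 / 4.48 x 100 = 5.74%
Acceptable range: 2.9 to 3.9%
Within range: No


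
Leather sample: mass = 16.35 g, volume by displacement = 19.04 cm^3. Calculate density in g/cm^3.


Density = mass / volume
Density = 16.35 / 19.04 = 0.859 g/cm^3


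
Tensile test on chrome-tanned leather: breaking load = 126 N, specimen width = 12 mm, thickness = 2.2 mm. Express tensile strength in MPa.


4.77 MPa

Cross-section = 12 x 2.2 = 26.4 mm^2
TS = 126 / 26.4 = 4.77 MPa
(1 N/mm^2 = 1 MPa)


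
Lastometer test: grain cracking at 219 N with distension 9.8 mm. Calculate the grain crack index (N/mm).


Grain crack index = force / distension
Index = 219 / 9.8 = 22.3 N/mm


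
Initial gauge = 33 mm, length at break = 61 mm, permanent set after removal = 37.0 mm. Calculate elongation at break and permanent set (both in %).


Elongation at break = (61 - 33) / 33 x 100 = 84.8%
Permanent set = (37.0 - 33) / 33 x 100 = 12.1%


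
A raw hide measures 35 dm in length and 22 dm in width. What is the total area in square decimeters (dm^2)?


Area = length x width
Area = 35 x 22 = 770 dm^2


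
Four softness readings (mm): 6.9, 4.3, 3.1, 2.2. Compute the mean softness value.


Sum = 6.9 + 4.3 + 3.1 + 2.2
Mean = 16.5 / 4 = 4.13 mm


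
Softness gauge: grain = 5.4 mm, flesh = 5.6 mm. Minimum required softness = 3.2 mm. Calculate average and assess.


Average softness = 5.50 mm
Meets requirement: Yes

Average = (5.4 + 5.6) / 2 = 5.50 mm
Minimum = 3.2 mm
Meets requirement: Yes


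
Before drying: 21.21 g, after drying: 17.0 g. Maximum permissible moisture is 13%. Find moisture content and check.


Moisture content = 19.8%
Acceptable: No


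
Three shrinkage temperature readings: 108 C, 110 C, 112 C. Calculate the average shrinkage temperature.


110.0 C

Average = (108 + 110 + 112) / 3
Average = 330 / 3 = 110.0 C


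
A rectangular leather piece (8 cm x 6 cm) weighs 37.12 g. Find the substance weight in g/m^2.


Area = 8 x 6 = 48 cm^2
SW = 37.12 / 48 x 10000 = 7733.3 g/m^2


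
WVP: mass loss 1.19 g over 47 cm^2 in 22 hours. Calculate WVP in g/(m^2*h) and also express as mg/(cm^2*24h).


WVP = 1.19 / (47 x 22) x 10000 = 11.51 g/(m^2*h)
Mass loss in mg = 1.19 x 1000 = 1190 mg
Per cm^2 per 24h in mg: 1190 x 24 / (47 x 22) = 28560 / 1034 = 27.62 mg/(cm^2*24h)


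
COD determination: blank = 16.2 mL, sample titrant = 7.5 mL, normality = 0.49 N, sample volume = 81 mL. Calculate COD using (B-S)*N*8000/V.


421.0 mg/L

COD = (16.2 - 7.5) x 0.49 x 8000 / 81
COD = 8.7 x 0.49 x 8000 / 81
COD = 421.0 mg/L


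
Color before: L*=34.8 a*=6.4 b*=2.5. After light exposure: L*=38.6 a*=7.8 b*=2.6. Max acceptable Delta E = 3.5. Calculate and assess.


Delta E = 4.05
Passes: No


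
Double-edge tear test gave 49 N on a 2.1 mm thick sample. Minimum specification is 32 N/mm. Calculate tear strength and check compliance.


Tear strength = 49 / 2.1 = 23.3 N/mm
Required minimum = 32 N/mm
Compliant: No


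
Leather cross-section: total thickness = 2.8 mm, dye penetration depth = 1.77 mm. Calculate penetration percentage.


Penetration% = 1.77 / 2.8 x 100
Penetration = 63.2%


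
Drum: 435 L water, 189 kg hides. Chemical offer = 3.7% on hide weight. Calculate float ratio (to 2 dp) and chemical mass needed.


Float ratio = 2.30
Chemical needed = 6.993 kg


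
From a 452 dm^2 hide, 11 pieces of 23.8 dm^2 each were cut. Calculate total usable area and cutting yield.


Usable area = 261.8 dm^2
Yield = 57.9%


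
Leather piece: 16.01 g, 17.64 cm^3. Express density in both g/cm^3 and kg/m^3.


0.908 g/cm^3
908 kg/m^3


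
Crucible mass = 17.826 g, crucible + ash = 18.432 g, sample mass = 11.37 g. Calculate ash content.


Ash mass = 18.432 - 17.826 = 0.606 g
Ash% = 0.606 / 11.37 x 100 = 5.33%


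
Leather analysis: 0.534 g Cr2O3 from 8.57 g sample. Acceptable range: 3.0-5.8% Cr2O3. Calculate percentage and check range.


Cr2O3 = 6.23%
Within range: No


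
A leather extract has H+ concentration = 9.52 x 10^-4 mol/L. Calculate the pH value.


pH = 3.02


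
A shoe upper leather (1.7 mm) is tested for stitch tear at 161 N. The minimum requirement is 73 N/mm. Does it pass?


STS = 94.7 N/mm
Passes: Yes

STS = 161 / 1.7 = 94.7 N/mm
Minimum required: 73 N/mm
Passes: Yes


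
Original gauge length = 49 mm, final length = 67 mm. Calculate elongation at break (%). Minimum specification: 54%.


Elongation = 36.7%
Meets spec: No


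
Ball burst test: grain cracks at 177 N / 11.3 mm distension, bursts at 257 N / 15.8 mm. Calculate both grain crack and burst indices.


Crack index = 15.7 N/mm
Burst index = 16.3 N/mm


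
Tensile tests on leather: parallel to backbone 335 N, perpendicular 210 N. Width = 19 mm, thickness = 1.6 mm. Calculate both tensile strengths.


Area = 19 x 1.6 = 30.4 mm^2
TS (parallel) = 335 / 30.4 = 11.02 N/mm^2
TS (perpendicular) = 210 / 30.4 = 6.91 N/mm^2


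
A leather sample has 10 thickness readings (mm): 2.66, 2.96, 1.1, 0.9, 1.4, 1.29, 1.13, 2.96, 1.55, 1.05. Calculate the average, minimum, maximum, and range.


Sum = 17.00
Average = 17.00 / 10 = 1.70 mm
Minimum = 0.9 mm
Maximum = 2.96 mm
Range = 2.96 - 0.9 = 2.06 mm


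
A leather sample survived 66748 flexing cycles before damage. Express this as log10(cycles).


log10(66748) = 4.82


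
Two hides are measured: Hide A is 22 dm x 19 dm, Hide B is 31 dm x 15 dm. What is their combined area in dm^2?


Hide A area = 22 x 19 = 418 dm^2
Hide B area = 31 x 15 = 465 dm^2
Total = 418 + 465 = 883 dm^2


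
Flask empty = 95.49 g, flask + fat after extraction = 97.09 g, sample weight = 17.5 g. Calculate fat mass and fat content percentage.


Fat mass = 1.60 g
Fat content = 9.1%


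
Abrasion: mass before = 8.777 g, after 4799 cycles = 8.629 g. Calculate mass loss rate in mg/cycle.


0.031 mg/cycle


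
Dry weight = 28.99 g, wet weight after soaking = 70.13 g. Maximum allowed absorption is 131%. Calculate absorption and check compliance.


Absorption = 141.9%
Compliant: No

WA = (70.13 - 28.99) / 28.99 x 100 = 141.9%
Maximum allowed: 131%
Compliant: No


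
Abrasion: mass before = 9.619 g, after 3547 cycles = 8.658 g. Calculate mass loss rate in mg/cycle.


0.271 mg/cycle

Mass loss = 9.619 - 8.658 = 0.961 g
Rate = 0.961 / 3547 x 1000 = 0.271 mg/cycle


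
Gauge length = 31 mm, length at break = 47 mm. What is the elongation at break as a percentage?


Extension = 47 - 31 = 16 mm
Elongation = 16 / 31 x 100 = 51.6%


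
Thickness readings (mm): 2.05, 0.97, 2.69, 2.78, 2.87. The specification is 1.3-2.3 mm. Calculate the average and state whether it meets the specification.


Average = 2.27 mm
Within specification: Yes

Sum = 11.36
Average = 11.36 / 5 = 2.27 mm
Specification range: 1.3 to 2.3 mm
Within spec: Yes


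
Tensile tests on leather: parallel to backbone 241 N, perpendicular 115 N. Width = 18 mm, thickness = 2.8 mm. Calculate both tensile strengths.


Parallel = 4.78 N/mm^2
Perpendicular = 2.28 N/mm^2


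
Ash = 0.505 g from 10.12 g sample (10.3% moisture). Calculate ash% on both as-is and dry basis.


As-is ash% = 0.505 / 10.12 x 100 = 4.99%
Dry mass = 10.12 x (100 - 10.3) / 100 = 9.07764 g
Dry-basis ash% = 0.505 / 9.07764 x 100 = 5.56%


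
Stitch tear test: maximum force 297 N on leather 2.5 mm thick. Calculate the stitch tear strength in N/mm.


Stitch tear strength = force / thickness
STS = 297 / 2.5 = 118.8 N/mm


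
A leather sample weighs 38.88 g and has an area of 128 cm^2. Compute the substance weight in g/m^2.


3037.5 g/m^2


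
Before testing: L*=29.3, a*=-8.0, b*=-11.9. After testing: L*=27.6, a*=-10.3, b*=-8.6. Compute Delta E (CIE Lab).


Delta E = 4.37


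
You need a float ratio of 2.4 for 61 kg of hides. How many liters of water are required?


Water = hide weight x target ratio
Water = 61 x 2.4 = 146.4 L


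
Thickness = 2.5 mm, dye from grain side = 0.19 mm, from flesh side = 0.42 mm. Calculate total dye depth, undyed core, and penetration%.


Total dyed = 0.19 + 0.42 = 0.61 mm
Undyed core = 2.5 - 0.61 = 1.89 mm
Penetration = 0.61 / 2.5 x 100 = 24.4%


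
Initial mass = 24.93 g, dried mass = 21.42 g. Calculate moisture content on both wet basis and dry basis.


Wet basis = 14.1%
Dry basis = 16.4%


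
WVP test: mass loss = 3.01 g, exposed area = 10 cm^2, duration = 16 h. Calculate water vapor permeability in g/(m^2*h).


WVP = mass_loss / (area x time) x 10000
WVP = 3.01 / (10 x 16) x 10000
WVP = 3.01 / 160 x 10000 = 188.13 g/(m^2*h)


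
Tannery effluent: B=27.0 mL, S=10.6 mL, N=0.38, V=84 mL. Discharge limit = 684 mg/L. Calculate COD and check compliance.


COD = (27.0 - 10.6) x 0.38 x 8000 / 84 = 593.5 mg/L
Limit: 684 mg/L
Compliant: Yes


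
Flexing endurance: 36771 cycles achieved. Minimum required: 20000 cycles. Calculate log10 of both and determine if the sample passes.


Achieved: log10 = 4.57
Required: log10 = 4.30
Passes: Yes


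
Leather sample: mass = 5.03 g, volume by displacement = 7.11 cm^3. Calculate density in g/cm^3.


Density = mass / volume
Density = 5.03 / 7.11 = 0.707 g/cm^3


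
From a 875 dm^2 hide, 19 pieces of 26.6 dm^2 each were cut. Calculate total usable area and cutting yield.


Usable area = 505.4 dm^2
Yield = 57.8%

Total usable = 19 x 26.6 = 505.4 dm^2
Yield = 505.4 / 875 x 100 = 57.8%


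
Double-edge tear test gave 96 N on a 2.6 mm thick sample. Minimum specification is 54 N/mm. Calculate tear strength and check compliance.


Tear strength = 36.9 N/mm
Compliant: No

Tear strength = 96 / 2.6 = 36.9 N/mm
Required minimum = 54 N/mm
Compliant: No


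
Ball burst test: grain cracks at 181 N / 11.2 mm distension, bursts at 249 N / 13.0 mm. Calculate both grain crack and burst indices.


Crack index = 16.2 N/mm
Burst index = 19.2 N/mm


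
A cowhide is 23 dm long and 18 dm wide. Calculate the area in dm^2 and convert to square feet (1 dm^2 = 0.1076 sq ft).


414 dm^2
44.55 sq ft

Area = 23 x 18 = 414 dm^2
Conversion: 414 x 0.1076 = 44.55 sq ft


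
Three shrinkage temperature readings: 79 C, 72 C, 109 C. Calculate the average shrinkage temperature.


86.7 C


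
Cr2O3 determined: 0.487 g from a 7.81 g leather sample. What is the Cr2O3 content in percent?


6.24%

Cr2O3% = 0.487 / 7.81 x 100
Cr2O3% = 6.24%


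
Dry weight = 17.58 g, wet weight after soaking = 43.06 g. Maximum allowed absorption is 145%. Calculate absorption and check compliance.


Absorption = 144.9%
Compliant: Yes


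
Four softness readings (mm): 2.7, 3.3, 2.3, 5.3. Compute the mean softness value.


3.40 mm

Sum = 2.7 + 3.3 + 2.3 + 5.3
Mean = 13.6 / 4 = 3.40 mm


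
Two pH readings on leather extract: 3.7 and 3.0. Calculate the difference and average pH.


Difference = |3.7 - 3.0| = 0.7
Average = (3.7 + 3.0) / 2 = 3.35


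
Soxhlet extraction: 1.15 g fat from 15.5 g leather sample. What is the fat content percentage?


7.4%

Fat content = 1.15 / 15.5 x 100
Fat = 7.4%


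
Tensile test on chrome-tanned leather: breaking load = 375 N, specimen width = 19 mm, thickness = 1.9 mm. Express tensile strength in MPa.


Cross-section = 19 x 1.9 = 36.1 mm^2
TS = 375 / 36.1 = 10.39 MPa
(1 N/mm^2 = 1 MPa)


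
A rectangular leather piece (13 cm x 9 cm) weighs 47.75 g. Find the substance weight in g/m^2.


Area = 13 x 9 = 117 cm^2
SW = 47.75 / 117 x 10000 = 4081.2 g/m^2


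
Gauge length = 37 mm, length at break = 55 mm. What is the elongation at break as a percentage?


Extension = 55 - 37 = 18 mm
Elongation = 18 / 37 x 100 = 48.6%


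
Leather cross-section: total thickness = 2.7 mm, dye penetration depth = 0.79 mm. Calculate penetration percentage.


Penetration% = 0.79 / 2.7 x 100
Penetration = 29.3%


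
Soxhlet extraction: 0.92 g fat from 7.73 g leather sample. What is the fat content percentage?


Fat content = 0.92 / 7.73 x 100
Fat = 11.9%


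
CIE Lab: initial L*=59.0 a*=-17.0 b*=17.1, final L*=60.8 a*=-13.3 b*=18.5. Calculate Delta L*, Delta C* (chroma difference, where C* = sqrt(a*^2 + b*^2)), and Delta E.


Delta L* = 60.8 - 59.0 = 1.8
C1* = sqrt((-17.0)^2 + (17.1)^2) = 24.112
C2* = sqrt((-13.3)^2 + (18.5)^2) = 22.785
Delta C* = 22.785 - 24.112 = -1.33
Delta E = sqrt((1.8)^2 + (3.7)^2 + (1.4)^2) = 4.35


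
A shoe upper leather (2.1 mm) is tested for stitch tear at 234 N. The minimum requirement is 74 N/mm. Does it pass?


STS = 111.4 N/mm
Passes: Yes

STS = 234 / 2.1 = 111.4 N/mm
Minimum required: 74 N/mm
Passes: Yes


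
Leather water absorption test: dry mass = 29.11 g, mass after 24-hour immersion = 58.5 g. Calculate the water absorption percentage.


101.0%


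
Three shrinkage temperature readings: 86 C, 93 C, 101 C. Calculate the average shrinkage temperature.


93.3 C


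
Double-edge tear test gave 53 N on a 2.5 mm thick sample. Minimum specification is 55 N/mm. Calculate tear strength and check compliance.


Tear strength = 53 / 2.5 = 21.2 N/mm
Required minimum = 55 N/mm
Compliant: No


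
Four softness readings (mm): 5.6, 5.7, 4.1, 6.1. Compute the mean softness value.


Sum = 5.6 + 5.7 + 4.1 + 6.1
Mean = 21.5 / 4 = 5.38 mm


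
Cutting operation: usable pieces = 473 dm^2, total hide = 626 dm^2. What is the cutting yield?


75.6%

Yield = usable / total x 100
Yield = 473 / 626 x 100 = 75.6%


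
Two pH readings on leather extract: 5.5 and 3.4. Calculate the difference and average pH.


Difference = 2.1
Average pH = 4.45

Difference = |5.5 - 3.4| = 2.1
Average = (5.5 + 3.4) / 2 = 4.45


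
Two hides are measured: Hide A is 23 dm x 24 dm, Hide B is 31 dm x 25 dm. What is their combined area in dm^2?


1327 dm^2


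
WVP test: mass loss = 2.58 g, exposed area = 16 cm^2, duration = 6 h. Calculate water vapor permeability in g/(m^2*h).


268.75 g/(m^2*h)


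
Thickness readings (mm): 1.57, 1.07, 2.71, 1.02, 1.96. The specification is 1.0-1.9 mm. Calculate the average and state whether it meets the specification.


Sum = 8.33
Average = 8.33 / 5 = 1.67 mm
Specification range: 1.0 to 1.9 mm
Within spec: Yes


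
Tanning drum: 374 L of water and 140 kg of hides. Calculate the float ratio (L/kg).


Float ratio = water / hide weight
Ratio = 374 / 140 = 2.7


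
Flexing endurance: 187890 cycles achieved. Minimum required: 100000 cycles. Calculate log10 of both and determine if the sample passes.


log10(187890) = 5.27
log10(100000) = 5.00
Passes: Yes


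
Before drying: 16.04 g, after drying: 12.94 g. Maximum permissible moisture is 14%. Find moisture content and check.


MC = (16.04 - 12.94) / 16.04 x 100 = 19.3%
Maximum: 14%
Acceptable: No


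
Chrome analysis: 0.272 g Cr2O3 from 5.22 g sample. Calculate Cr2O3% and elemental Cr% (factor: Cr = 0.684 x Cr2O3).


Cr2O3 = 5.21%
Cr = 3.56%

Cr2O3% = 0.272 / 5.22 x 100 = 5.21%
Cr% = 5.21 x 0.684 = 3.56%


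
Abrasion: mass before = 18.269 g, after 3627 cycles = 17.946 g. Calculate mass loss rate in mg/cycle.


0.089 mg/cycle


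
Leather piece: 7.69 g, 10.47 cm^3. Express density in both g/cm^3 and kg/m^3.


0.734 g/cm^3
734 kg/m^3

Density = 7.69 / 10.47 = 0.734 g/cm^3
Convert: 0.734 x 1000 = 734 kg/m^3


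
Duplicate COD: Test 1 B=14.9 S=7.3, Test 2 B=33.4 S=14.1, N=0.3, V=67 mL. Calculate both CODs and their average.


COD1 = (14.9 - 7.3) x 0.3 x 8000 / 67 = 272.2 mg/L
COD2 = (33.4 - 14.1) x 0.3 x 8000 / 67 = 691.3 mg/L
Average = (272.2 + 691.3) / 2 = 481.8 mg/L


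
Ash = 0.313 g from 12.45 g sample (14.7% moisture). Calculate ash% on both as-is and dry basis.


As-is ash = 2.51%
Dry-basis ash = 2.95%


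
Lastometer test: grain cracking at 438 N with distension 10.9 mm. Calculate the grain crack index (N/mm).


40.2 N/mm

Grain crack index = force / distension
Index = 438 / 10.9 = 40.2 N/mm


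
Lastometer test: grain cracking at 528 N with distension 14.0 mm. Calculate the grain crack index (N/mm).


Grain crack index = force / distension
Index = 528 / 14.0 = 37.7 N/mm


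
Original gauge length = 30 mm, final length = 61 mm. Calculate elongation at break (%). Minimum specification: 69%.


Elongation = 103.3%
Meets spec: Yes

Extension = 61 - 30 = 31 mm
Elongation = 31 / 30 x 100 = 103.3%
Minimum required: 69%
Meets specification: Yes


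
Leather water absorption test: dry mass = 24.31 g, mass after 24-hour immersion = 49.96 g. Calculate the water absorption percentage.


Water absorbed = 49.96 - 24.31 = 25.65 g
WA% = 25.65 / 24.31 x 100 = 105.5%


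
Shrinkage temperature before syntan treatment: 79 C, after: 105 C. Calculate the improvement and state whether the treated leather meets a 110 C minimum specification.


Improvement = 26 C
Meets 110 C spec: No


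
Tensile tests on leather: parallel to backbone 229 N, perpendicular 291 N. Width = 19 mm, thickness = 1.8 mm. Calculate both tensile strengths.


Parallel = 6.70 N/mm^2
Perpendicular = 8.51 N/mm^2


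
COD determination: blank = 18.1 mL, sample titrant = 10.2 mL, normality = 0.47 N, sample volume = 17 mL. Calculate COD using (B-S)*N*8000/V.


1747.3 mg/L


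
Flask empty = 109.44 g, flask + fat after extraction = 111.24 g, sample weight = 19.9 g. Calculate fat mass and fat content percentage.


Fat mass = 1.80 g
Fat content = 9.0%

Fat mass = 111.24 - 109.44 = 1.80 g
Fat% = 1.80 / 19.9 x 100 = 9.0%


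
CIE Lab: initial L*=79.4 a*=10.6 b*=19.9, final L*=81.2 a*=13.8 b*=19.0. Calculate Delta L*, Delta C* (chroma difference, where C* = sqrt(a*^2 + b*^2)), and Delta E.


Delta L* = 1.8
Delta C* = 0.94
Delta E = 3.78

Delta L* = 81.2 - 79.4 = 1.8
C1* = sqrt((10.6)^2 + (19.9)^2) = 22.547
C2* = sqrt((13.8)^2 + (19.0)^2) = 23.483
Delta C* = 23.483 - 22.547 = 0.94
Delta E = sqrt((1.8)^2 + (3.2)^2 + (-0.9)^2) = 3.78


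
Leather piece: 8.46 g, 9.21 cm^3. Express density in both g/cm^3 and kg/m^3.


0.919 g/cm^3
919 kg/m^3

Density = 8.46 / 9.21 = 0.919 g/cm^3
Convert: 0.919 x 1000 = 919 kg/m^3


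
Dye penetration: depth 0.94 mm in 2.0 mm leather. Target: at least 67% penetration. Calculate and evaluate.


Penetration = 47.0%
Meets target: No


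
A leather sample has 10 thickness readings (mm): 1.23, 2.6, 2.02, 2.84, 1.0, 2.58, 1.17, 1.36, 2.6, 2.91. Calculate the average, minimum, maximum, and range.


Average = 2.03 mm
Min = 1.0 mm
Max = 2.91 mm
Range = 1.91 mm

Sum = 20.31
Average = 20.31 / 10 = 2.03 mm
Minimum = 1.0 mm
Maximum = 2.91 mm
Range = 2.91 - 1.0 = 1.91 mm


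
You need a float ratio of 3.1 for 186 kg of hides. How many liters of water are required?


576.6 L

Water = hide weight x target ratio
Water = 186 x 3.1 = 576.6 L


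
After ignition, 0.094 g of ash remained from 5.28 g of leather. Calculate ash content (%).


1.78%

Ash% = 0.094 / 5.28 x 100
Ash% = 1.78%


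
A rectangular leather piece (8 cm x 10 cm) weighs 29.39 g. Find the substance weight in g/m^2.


3673.8 g/m^2

Area = 8 x 10 = 80 cm^2
SW = 29.39 / 80 x 10000 = 3673.8 g/m^2


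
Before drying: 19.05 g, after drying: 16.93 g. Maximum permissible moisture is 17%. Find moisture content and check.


MC = (19.05 - 16.93) / 19.05 x 100 = 11.1%
Maximum: 17%
Acceptable: Yes


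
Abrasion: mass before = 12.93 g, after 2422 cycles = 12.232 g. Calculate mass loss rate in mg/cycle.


Mass loss = 12.93 - 12.232 = 0.698 g
Rate = 0.698 / 2422 x 1000 = 0.288 mg/cycle


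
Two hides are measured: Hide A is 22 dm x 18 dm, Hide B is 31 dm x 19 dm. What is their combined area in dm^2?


985 dm^2

Hide A area = 22 x 18 = 396 dm^2
Hide B area = 31 x 19 = 589 dm^2
Total = 396 + 589 = 985 dm^2


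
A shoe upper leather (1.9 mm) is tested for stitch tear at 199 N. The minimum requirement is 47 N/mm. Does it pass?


STS = 104.7 N/mm
Passes: Yes

STS = 199 / 1.9 = 104.7 N/mm
Minimum required: 47 N/mm
Passes: Yes


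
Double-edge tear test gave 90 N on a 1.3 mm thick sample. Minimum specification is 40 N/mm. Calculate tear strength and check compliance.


Tear strength = 90 / 1.3 = 69.2 N/mm
Required minimum = 40 N/mm
Compliant: Yes


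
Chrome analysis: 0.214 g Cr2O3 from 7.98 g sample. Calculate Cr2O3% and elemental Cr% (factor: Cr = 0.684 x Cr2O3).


Cr2O3 = 2.68%
Cr = 1.83%


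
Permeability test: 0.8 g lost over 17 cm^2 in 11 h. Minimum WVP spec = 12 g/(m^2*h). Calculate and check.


WVP = 0.8 / (17 x 11) x 10000 = 42.78 g/(m^2*h)
Minimum: 12 g/(m^2*h)
Meets spec: Yes


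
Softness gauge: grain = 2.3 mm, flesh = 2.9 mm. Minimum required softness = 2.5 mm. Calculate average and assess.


Average softness = 2.60 mm
Meets requirement: Yes

Average = (2.3 + 2.9) / 2 = 2.60 mm
Minimum = 2.5 mm
Meets requirement: Yes


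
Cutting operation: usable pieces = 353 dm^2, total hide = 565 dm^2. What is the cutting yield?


62.5%

Yield = usable / total x 100
Yield = 353 / 565 x 100 = 62.5%


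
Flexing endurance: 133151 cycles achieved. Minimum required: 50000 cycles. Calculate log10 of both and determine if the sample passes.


log10(133151) = 5.12
log10(50000) = 4.70
Passes: Yes


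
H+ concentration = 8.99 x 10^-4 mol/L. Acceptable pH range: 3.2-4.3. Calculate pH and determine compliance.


pH = -log10(8.99 x 10^-4) = 3.05
Range: 3.2 to 4.3
Compliant: No


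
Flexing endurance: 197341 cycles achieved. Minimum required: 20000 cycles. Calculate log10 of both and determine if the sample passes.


log10(197341) = 5.30
log10(20000) = 4.30
Passes: Yes


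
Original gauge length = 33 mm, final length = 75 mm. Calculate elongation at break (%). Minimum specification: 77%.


Elongation = 127.3%
Meets spec: Yes

Extension = 75 - 33 = 42 mm
Elongation = 42 / 33 x 100 = 127.3%
Minimum required: 77%
Meets specification: Yes


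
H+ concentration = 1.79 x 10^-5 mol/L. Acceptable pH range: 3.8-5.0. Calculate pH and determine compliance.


pH = 4.75
Compliant: Yes

pH = -log10(1.79 x 10^-5) = 4.75
Range: 3.8 to 5.0
Compliant: Yes


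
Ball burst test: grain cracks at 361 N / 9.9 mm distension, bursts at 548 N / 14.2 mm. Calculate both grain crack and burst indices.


Crack index = 36.5 N/mm
Burst index = 38.6 N/mm

Crack index = 361 / 9.9 = 36.5 N/mm
Burst index = 548 / 14.2 = 38.6 N/mm


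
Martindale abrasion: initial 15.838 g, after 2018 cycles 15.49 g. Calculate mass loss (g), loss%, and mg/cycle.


Loss = 15.838 - 15.49 = 0.348 g
Loss% = 0.348 / 15.838 x 100 = 2.20%
Rate = 0.348 / 2018 x 1000 = 0.172 mg/cycle


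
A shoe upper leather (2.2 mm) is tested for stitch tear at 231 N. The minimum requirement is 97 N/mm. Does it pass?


STS = 105.0 N/mm
Passes: Yes

STS = 231 / 2.2 = 105.0 N/mm
Minimum required: 97 N/mm
Passes: Yes


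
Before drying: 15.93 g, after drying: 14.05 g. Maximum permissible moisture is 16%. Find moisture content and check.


Moisture content = 11.8%
Acceptable: Yes


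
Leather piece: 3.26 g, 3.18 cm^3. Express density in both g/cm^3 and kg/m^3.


Density = 3.26 / 3.18 = 1.025 g/cm^3
Convert: 1.025 x 1000 = 1025 kg/m^3


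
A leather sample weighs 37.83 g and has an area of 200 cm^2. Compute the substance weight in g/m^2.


1891.5 g/m^2

Substance weight = mass / area x 10000
SW = 37.83 / 200 x 10000
SW = 1891.5 g/m^2


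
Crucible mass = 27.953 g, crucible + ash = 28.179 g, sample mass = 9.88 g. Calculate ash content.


Ash mass = 28.179 - 27.953 = 0.226 g
Ash% = 0.226 / 9.88 x 100 = 2.29%


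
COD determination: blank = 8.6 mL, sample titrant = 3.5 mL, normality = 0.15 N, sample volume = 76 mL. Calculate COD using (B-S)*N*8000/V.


80.5 mg/L

COD = (8.6 - 3.5) x 0.15 x 8000 / 76
COD = 5.1 x 0.15 x 8000 / 76
COD = 80.5 mg/L


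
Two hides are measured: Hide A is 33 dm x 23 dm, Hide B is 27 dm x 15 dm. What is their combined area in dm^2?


1164 dm^2


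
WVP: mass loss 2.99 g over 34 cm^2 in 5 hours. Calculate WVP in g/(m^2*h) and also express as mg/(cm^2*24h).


WVP = 2.99 / (34 x 5) x 10000 = 175.88 g/(m^2*h)
Mass loss in mg = 2.99 x 1000 = 2990 mg
Per cm^2 per 24h in mg: 2990 x 24 / (34 x 5) = 71760 / 170 = 422.12 mg/(cm^2*24h)


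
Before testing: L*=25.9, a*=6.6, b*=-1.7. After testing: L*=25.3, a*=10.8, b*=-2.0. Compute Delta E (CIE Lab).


dL = 25.3 - 25.9 = -0.6
da = 10.8 - 6.6 = 4.2
db = -2.0 - (-1.7) = -0.3
dE = sqrt((-0.6)^2 + (4.2)^2 + (-0.3)^2) = 4.25


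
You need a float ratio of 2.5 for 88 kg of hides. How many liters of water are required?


Water = hide weight x target ratio
Water = 88 x 2.5 = 220.0 L


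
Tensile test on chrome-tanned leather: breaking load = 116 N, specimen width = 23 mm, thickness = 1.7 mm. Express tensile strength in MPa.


2.97 MPa

Cross-section = 23 x 1.7 = 39.1 mm^2
TS = 116 / 39.1 = 2.97 MPa
(1 N/mm^2 = 1 MPa)


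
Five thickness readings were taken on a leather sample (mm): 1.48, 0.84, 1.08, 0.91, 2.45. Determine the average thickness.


1.35 mm


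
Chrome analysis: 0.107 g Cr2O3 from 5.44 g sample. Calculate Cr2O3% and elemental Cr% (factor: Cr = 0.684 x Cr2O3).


Cr2O3 = 1.97%
Cr = 1.35%

Cr2O3% = 0.107 / 5.44 x 100 = 1.97%
Cr% = 1.97 x 0.684 = 1.35%


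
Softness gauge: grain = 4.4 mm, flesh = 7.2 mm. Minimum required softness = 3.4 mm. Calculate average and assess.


Average = (4.4 + 7.2) / 2 = 5.80 mm
Minimum = 3.4 mm
Meets requirement: Yes


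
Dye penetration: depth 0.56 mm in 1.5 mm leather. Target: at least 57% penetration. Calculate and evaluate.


Penetration = 0.56 / 1.5 x 100 = 37.3%
Target: 57%
Meets target: No


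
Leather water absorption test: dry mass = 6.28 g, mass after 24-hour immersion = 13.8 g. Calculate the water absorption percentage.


119.7%

Water absorbed = 13.8 - 6.28 = 7.52 g
WA% = 7.52 / 6.28 x 100 = 119.7%


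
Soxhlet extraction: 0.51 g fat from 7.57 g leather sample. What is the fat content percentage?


Fat content = 0.51 / 7.57 x 100
Fat = 6.7%


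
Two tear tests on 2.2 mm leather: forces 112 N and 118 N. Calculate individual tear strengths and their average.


Tear 1 = 50.9 N/mm
Tear 2 = 53.6 N/mm
Average = 52.3 N/mm

Tear 1 = 112 / 2.2 = 50.9 N/mm
Tear 2 = 118 / 2.2 = 53.6 N/mm
Average = (50.9 + 53.6) / 2 = 52.3 N/mm


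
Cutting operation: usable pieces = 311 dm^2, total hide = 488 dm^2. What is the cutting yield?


63.7%


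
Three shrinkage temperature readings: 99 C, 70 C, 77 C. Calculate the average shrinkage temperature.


Average = (99 + 70 + 77) / 3
Average = 246 / 3 = 82.0 C


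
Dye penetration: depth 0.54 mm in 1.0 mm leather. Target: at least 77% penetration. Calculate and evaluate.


Penetration = 0.54 / 1.0 x 100 = 54.0%
Target: 77%
Meets target: No


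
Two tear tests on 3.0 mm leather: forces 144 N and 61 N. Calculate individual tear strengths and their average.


Tear 1 = 144 / 3.0 = 48.0 N/mm
Tear 2 = 61 / 3.0 = 20.3 N/mm
Average = (48.0 + 20.3) / 2 = 34.2 N/mm


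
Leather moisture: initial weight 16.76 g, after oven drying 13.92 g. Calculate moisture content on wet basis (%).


Moisture = 16.76 - 13.92 = 2.84 g
MC = 2.84 / 16.76 x 100 = 16.9%


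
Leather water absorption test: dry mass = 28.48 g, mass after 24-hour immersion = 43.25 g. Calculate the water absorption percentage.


Water absorbed = 43.25 - 28.48 = 14.77 g
WA% = 14.77 / 28.48 x 100 = 51.9%


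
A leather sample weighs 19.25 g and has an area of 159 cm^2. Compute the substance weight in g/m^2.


1210.7 g/m^2

Substance weight = mass / area x 10000
SW = 19.25 / 159 x 10000
SW = 1210.7 g/m^2


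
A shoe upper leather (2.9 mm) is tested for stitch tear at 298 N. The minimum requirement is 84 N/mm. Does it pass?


STS = 298 / 2.9 = 102.8 N/mm
Minimum required: 84 N/mm
Passes: Yes
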